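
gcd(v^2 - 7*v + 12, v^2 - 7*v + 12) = v^2 - 7*v + 12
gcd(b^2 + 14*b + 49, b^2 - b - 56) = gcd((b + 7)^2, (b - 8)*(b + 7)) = b + 7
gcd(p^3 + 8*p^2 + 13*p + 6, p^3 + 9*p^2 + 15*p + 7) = p^2 + 2*p + 1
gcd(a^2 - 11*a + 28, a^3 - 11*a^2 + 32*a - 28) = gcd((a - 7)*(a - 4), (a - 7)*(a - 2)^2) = a - 7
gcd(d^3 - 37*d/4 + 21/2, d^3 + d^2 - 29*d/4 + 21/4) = d^2 + 2*d - 21/4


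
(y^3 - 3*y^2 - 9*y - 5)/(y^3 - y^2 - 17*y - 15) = (y + 1)/(y + 3)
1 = 1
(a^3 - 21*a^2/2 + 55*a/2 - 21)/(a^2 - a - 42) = (a^2 - 7*a/2 + 3)/(a + 6)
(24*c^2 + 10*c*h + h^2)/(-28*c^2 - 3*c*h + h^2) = (-6*c - h)/(7*c - h)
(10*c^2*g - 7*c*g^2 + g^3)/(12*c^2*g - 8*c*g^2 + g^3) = (5*c - g)/(6*c - g)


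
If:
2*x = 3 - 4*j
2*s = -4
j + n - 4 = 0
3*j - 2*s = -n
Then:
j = -4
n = 8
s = -2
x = 19/2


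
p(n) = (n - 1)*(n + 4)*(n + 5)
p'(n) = (n - 1)*(n + 4) + (n - 1)*(n + 5) + (n + 4)*(n + 5) = 3*n^2 + 16*n + 11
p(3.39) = 148.19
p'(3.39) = 99.72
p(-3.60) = -2.58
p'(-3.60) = -7.72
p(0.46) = -13.15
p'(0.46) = 18.99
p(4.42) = 271.26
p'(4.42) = 140.33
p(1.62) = 23.07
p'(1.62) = 44.79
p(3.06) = 117.22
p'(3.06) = 88.05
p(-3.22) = -5.86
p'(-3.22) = -9.41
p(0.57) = -10.95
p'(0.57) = 21.09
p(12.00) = 2992.00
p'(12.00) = 635.00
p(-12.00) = -728.00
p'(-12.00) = 251.00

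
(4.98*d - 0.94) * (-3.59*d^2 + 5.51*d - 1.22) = -17.8782*d^3 + 30.8144*d^2 - 11.255*d + 1.1468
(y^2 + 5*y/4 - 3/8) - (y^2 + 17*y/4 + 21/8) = -3*y - 3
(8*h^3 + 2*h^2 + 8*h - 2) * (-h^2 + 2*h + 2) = -8*h^5 + 14*h^4 + 12*h^3 + 22*h^2 + 12*h - 4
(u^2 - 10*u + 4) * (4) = 4*u^2 - 40*u + 16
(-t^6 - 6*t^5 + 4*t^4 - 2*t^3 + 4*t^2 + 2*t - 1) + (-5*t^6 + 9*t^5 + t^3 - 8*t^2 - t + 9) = -6*t^6 + 3*t^5 + 4*t^4 - t^3 - 4*t^2 + t + 8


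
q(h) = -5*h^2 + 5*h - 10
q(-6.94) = -285.52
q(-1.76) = -34.29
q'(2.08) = -15.80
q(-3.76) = -99.49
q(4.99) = -109.55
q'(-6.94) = 74.40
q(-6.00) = -220.00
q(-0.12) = -10.67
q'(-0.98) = 14.80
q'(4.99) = -44.90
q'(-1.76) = 22.60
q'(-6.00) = 65.00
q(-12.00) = -790.00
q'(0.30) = 2.00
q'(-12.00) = 125.00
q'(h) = 5 - 10*h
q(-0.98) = -19.70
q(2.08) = -21.23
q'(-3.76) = 42.60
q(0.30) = -8.95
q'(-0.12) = 6.20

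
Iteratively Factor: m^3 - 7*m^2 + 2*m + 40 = (m - 4)*(m^2 - 3*m - 10) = (m - 5)*(m - 4)*(m + 2)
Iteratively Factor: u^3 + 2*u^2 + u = (u + 1)*(u^2 + u) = (u + 1)^2*(u)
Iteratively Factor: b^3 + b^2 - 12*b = (b + 4)*(b^2 - 3*b) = b*(b + 4)*(b - 3)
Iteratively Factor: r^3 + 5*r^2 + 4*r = (r + 1)*(r^2 + 4*r) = (r + 1)*(r + 4)*(r)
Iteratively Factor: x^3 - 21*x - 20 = (x + 4)*(x^2 - 4*x - 5) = (x + 1)*(x + 4)*(x - 5)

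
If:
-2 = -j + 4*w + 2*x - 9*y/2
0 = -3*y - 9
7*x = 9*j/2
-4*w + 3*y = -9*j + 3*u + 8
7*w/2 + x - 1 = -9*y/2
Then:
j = 3143/44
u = 29119/132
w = -395/44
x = 4041/88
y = -3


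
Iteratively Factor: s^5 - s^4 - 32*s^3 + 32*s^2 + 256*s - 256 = (s - 1)*(s^4 - 32*s^2 + 256) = (s - 4)*(s - 1)*(s^3 + 4*s^2 - 16*s - 64) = (s - 4)^2*(s - 1)*(s^2 + 8*s + 16) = (s - 4)^2*(s - 1)*(s + 4)*(s + 4)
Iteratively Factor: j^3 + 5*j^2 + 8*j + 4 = (j + 2)*(j^2 + 3*j + 2) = (j + 1)*(j + 2)*(j + 2)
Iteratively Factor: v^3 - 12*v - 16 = (v + 2)*(v^2 - 2*v - 8) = (v + 2)^2*(v - 4)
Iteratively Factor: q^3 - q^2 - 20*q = (q - 5)*(q^2 + 4*q) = q*(q - 5)*(q + 4)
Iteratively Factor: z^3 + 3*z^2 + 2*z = (z + 1)*(z^2 + 2*z) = (z + 1)*(z + 2)*(z)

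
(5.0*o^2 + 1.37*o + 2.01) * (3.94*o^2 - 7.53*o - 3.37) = 19.7*o^4 - 32.2522*o^3 - 19.2467*o^2 - 19.7522*o - 6.7737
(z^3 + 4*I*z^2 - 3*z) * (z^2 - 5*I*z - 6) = z^5 - I*z^4 + 11*z^3 - 9*I*z^2 + 18*z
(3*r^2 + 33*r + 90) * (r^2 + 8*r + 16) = 3*r^4 + 57*r^3 + 402*r^2 + 1248*r + 1440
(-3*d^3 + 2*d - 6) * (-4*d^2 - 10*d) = 12*d^5 + 30*d^4 - 8*d^3 + 4*d^2 + 60*d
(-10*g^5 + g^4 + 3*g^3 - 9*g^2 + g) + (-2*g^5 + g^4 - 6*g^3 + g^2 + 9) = -12*g^5 + 2*g^4 - 3*g^3 - 8*g^2 + g + 9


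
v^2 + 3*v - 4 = (v - 1)*(v + 4)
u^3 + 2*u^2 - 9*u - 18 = (u - 3)*(u + 2)*(u + 3)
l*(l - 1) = l^2 - l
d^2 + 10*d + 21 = (d + 3)*(d + 7)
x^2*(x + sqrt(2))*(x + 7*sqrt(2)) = x^4 + 8*sqrt(2)*x^3 + 14*x^2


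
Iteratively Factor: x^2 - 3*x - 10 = (x - 5)*(x + 2)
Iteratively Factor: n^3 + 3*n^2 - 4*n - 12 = (n - 2)*(n^2 + 5*n + 6) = (n - 2)*(n + 3)*(n + 2)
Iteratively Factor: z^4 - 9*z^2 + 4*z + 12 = (z - 2)*(z^3 + 2*z^2 - 5*z - 6) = (z - 2)*(z + 3)*(z^2 - z - 2) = (z - 2)*(z + 1)*(z + 3)*(z - 2)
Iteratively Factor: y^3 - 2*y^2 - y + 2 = (y + 1)*(y^2 - 3*y + 2) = (y - 1)*(y + 1)*(y - 2)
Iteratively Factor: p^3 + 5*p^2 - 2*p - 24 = (p + 3)*(p^2 + 2*p - 8) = (p - 2)*(p + 3)*(p + 4)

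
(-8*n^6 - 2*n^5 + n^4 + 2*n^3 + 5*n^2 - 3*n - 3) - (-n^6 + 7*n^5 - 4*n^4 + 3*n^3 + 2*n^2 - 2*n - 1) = -7*n^6 - 9*n^5 + 5*n^4 - n^3 + 3*n^2 - n - 2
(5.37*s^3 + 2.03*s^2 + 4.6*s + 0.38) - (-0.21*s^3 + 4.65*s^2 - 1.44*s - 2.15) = 5.58*s^3 - 2.62*s^2 + 6.04*s + 2.53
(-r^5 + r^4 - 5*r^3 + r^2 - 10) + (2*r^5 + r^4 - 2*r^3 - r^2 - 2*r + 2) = r^5 + 2*r^4 - 7*r^3 - 2*r - 8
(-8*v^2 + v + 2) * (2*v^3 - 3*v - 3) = -16*v^5 + 2*v^4 + 28*v^3 + 21*v^2 - 9*v - 6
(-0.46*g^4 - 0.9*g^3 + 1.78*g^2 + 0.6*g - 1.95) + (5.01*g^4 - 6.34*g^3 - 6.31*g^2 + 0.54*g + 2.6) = 4.55*g^4 - 7.24*g^3 - 4.53*g^2 + 1.14*g + 0.65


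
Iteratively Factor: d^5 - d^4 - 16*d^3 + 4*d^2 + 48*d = (d + 2)*(d^4 - 3*d^3 - 10*d^2 + 24*d) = (d + 2)*(d + 3)*(d^3 - 6*d^2 + 8*d) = (d - 4)*(d + 2)*(d + 3)*(d^2 - 2*d) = d*(d - 4)*(d + 2)*(d + 3)*(d - 2)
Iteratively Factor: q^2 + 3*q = (q)*(q + 3)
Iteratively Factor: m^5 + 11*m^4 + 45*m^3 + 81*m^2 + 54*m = (m + 3)*(m^4 + 8*m^3 + 21*m^2 + 18*m) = m*(m + 3)*(m^3 + 8*m^2 + 21*m + 18) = m*(m + 2)*(m + 3)*(m^2 + 6*m + 9) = m*(m + 2)*(m + 3)^2*(m + 3)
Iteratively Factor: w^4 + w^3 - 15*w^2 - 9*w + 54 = (w - 2)*(w^3 + 3*w^2 - 9*w - 27) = (w - 2)*(w + 3)*(w^2 - 9) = (w - 2)*(w + 3)^2*(w - 3)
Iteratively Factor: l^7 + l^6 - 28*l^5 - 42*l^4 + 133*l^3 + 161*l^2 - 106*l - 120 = (l + 3)*(l^6 - 2*l^5 - 22*l^4 + 24*l^3 + 61*l^2 - 22*l - 40) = (l + 3)*(l + 4)*(l^5 - 6*l^4 + 2*l^3 + 16*l^2 - 3*l - 10) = (l + 1)*(l + 3)*(l + 4)*(l^4 - 7*l^3 + 9*l^2 + 7*l - 10) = (l - 2)*(l + 1)*(l + 3)*(l + 4)*(l^3 - 5*l^2 - l + 5) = (l - 2)*(l - 1)*(l + 1)*(l + 3)*(l + 4)*(l^2 - 4*l - 5) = (l - 2)*(l - 1)*(l + 1)^2*(l + 3)*(l + 4)*(l - 5)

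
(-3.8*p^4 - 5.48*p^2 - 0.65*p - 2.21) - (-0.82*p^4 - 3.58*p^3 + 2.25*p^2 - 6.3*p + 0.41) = -2.98*p^4 + 3.58*p^3 - 7.73*p^2 + 5.65*p - 2.62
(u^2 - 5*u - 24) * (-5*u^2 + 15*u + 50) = -5*u^4 + 40*u^3 + 95*u^2 - 610*u - 1200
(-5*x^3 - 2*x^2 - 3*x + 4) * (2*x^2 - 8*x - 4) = -10*x^5 + 36*x^4 + 30*x^3 + 40*x^2 - 20*x - 16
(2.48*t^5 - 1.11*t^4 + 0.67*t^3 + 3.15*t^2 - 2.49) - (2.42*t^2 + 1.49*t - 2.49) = 2.48*t^5 - 1.11*t^4 + 0.67*t^3 + 0.73*t^2 - 1.49*t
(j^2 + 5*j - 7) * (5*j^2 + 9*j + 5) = 5*j^4 + 34*j^3 + 15*j^2 - 38*j - 35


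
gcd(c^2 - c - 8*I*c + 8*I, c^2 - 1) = c - 1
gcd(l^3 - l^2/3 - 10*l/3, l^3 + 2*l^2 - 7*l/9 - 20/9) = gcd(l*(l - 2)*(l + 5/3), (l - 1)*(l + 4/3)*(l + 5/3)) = l + 5/3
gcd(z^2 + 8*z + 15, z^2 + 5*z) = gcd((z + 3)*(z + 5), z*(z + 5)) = z + 5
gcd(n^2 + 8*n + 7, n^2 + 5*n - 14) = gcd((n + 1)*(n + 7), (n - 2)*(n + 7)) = n + 7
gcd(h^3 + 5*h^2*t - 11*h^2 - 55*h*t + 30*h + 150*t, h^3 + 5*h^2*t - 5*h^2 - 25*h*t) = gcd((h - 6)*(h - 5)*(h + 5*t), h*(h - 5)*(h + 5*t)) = h^2 + 5*h*t - 5*h - 25*t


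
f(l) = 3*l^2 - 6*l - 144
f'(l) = 6*l - 6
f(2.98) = -135.24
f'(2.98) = 11.88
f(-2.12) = -117.80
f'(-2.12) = -18.72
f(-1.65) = -125.93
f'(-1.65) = -15.90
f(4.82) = -103.22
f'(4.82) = 22.92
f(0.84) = -146.92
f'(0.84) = -0.96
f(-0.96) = -135.48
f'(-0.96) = -11.76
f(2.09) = -143.44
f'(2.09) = 6.54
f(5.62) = -82.97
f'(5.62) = 27.72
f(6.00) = -72.00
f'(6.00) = 30.00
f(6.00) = -72.00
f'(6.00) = 30.00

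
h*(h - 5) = h^2 - 5*h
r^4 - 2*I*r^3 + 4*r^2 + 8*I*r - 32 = (r - 2)*(r + 2)*(r - 4*I)*(r + 2*I)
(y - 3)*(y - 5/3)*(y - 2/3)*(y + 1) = y^4 - 13*y^3/3 + 25*y^2/9 + 43*y/9 - 10/3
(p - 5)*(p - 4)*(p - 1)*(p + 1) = p^4 - 9*p^3 + 19*p^2 + 9*p - 20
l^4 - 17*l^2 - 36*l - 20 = (l - 5)*(l + 1)*(l + 2)^2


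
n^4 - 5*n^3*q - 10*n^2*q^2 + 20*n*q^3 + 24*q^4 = (n - 6*q)*(n - 2*q)*(n + q)*(n + 2*q)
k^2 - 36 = (k - 6)*(k + 6)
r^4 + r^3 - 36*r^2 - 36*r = r*(r - 6)*(r + 1)*(r + 6)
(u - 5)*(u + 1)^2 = u^3 - 3*u^2 - 9*u - 5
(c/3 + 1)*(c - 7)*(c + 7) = c^3/3 + c^2 - 49*c/3 - 49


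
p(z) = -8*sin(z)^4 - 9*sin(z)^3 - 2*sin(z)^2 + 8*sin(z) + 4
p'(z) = -32*sin(z)^3*cos(z) - 27*sin(z)^2*cos(z) - 4*sin(z)*cos(z) + 8*cos(z)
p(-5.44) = 2.62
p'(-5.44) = -15.54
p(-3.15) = 4.07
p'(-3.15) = -7.96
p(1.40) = -6.22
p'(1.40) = -8.97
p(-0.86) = -1.93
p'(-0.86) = 6.17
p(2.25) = 1.84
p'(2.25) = 16.67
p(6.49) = 5.47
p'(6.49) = 5.64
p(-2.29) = -1.88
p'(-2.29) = -6.16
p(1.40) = -6.22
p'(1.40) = -8.97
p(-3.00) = 2.85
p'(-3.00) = -8.04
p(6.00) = 1.76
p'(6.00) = 7.40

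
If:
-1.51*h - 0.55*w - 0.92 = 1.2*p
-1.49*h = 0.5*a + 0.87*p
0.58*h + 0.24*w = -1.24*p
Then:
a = 1.06225433526012*w + 2.10057803468208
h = -0.334920095205712*w - 0.969738184291058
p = 0.453587215232914 - 0.036892213532812*w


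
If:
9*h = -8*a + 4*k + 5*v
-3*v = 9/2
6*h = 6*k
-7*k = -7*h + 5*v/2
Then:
No Solution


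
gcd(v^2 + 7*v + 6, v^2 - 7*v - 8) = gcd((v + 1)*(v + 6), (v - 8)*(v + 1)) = v + 1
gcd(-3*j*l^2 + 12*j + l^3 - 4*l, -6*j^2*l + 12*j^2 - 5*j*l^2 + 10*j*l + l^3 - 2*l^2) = l - 2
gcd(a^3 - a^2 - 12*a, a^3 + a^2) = a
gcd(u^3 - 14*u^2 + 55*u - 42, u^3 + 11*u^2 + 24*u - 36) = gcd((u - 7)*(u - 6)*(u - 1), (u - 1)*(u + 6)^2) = u - 1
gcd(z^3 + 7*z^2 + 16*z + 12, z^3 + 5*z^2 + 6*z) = z^2 + 5*z + 6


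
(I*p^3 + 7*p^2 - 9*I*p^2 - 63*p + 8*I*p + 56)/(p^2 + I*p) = (I*p^3 + p^2*(7 - 9*I) + p*(-63 + 8*I) + 56)/(p*(p + I))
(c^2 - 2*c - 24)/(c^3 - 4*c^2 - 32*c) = (c - 6)/(c*(c - 8))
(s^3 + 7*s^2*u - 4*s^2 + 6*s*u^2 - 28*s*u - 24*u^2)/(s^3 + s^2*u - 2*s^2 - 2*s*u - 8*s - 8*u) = (s + 6*u)/(s + 2)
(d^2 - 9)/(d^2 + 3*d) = (d - 3)/d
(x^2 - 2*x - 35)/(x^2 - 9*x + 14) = (x + 5)/(x - 2)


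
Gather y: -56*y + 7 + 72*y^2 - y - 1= 72*y^2 - 57*y + 6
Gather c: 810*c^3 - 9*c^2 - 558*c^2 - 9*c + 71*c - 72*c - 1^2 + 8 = 810*c^3 - 567*c^2 - 10*c + 7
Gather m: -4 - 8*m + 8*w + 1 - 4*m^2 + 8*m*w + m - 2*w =-4*m^2 + m*(8*w - 7) + 6*w - 3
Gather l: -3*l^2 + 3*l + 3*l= -3*l^2 + 6*l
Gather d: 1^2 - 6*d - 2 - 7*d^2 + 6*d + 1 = -7*d^2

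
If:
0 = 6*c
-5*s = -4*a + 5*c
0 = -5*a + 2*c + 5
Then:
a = 1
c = 0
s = 4/5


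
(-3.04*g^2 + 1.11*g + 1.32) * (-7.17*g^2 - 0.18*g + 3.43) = 21.7968*g^4 - 7.4115*g^3 - 20.0914*g^2 + 3.5697*g + 4.5276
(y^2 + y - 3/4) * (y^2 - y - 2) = y^4 - 15*y^2/4 - 5*y/4 + 3/2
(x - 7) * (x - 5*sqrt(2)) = x^2 - 5*sqrt(2)*x - 7*x + 35*sqrt(2)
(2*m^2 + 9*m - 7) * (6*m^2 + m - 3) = 12*m^4 + 56*m^3 - 39*m^2 - 34*m + 21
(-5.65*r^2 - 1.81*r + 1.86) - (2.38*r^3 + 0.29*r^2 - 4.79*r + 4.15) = -2.38*r^3 - 5.94*r^2 + 2.98*r - 2.29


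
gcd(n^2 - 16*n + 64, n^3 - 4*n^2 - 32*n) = n - 8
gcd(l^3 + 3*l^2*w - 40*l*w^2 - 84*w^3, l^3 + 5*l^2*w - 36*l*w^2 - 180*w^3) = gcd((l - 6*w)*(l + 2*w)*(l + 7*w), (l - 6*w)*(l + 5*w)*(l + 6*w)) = -l + 6*w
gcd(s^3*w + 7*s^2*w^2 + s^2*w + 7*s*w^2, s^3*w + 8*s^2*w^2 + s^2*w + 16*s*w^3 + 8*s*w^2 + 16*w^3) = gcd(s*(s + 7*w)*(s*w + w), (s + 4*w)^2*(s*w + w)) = s*w + w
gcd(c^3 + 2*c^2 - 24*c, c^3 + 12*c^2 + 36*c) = c^2 + 6*c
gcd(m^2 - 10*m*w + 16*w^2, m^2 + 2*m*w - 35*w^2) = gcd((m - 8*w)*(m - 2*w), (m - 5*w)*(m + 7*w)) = 1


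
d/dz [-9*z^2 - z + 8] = -18*z - 1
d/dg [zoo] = 0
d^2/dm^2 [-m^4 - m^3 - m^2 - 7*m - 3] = -12*m^2 - 6*m - 2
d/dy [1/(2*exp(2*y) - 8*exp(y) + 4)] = (2 - exp(y))*exp(y)/(exp(2*y) - 4*exp(y) + 2)^2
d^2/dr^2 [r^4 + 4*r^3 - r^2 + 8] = 12*r^2 + 24*r - 2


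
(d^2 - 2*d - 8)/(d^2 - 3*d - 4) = (d + 2)/(d + 1)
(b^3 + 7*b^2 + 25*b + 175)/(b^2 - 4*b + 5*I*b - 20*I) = (b^2 + b*(7 - 5*I) - 35*I)/(b - 4)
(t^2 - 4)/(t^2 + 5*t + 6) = (t - 2)/(t + 3)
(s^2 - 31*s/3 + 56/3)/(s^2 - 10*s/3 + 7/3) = (s - 8)/(s - 1)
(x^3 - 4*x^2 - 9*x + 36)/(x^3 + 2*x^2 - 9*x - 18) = (x - 4)/(x + 2)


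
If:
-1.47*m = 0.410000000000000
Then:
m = -0.28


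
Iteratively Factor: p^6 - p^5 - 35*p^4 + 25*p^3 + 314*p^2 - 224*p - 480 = (p + 4)*(p^5 - 5*p^4 - 15*p^3 + 85*p^2 - 26*p - 120) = (p + 1)*(p + 4)*(p^4 - 6*p^3 - 9*p^2 + 94*p - 120) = (p - 3)*(p + 1)*(p + 4)*(p^3 - 3*p^2 - 18*p + 40) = (p - 3)*(p + 1)*(p + 4)^2*(p^2 - 7*p + 10) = (p - 5)*(p - 3)*(p + 1)*(p + 4)^2*(p - 2)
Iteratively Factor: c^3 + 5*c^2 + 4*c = (c)*(c^2 + 5*c + 4) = c*(c + 1)*(c + 4)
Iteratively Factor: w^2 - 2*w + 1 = (w - 1)*(w - 1)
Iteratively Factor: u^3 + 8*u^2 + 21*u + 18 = (u + 2)*(u^2 + 6*u + 9) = (u + 2)*(u + 3)*(u + 3)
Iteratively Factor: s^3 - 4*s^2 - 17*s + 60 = (s + 4)*(s^2 - 8*s + 15) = (s - 3)*(s + 4)*(s - 5)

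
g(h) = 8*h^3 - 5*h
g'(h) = 24*h^2 - 5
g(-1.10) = -5.15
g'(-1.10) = 24.04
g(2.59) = 126.04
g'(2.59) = 155.99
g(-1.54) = -21.52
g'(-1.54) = 51.92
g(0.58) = -1.34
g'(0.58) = 3.07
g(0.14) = -0.68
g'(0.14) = -4.53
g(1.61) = 25.34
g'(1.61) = 57.21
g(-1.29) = -10.72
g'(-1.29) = 34.94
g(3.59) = 352.20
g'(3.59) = 304.31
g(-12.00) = -13764.00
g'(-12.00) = 3451.00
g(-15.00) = -26925.00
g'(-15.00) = 5395.00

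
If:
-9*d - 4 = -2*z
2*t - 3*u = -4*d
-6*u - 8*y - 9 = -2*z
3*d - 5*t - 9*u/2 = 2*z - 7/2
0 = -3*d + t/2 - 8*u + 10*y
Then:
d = 541/224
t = -1651/448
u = 171/224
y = 389/256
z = 5765/448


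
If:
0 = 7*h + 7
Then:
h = -1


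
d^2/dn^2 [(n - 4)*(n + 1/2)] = 2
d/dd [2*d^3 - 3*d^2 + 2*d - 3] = 6*d^2 - 6*d + 2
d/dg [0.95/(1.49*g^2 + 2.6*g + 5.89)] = (-2.831*g - 2.47)/(1.49*g^2 + 2.6*g + 5.89)^2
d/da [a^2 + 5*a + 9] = 2*a + 5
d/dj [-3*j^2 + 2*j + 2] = 2 - 6*j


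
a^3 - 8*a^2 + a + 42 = (a - 7)*(a - 3)*(a + 2)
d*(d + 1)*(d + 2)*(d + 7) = d^4 + 10*d^3 + 23*d^2 + 14*d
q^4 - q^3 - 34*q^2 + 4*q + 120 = (q - 6)*(q - 2)*(q + 2)*(q + 5)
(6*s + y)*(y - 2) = 6*s*y - 12*s + y^2 - 2*y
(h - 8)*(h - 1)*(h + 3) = h^3 - 6*h^2 - 19*h + 24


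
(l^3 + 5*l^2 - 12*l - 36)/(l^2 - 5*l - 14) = (l^2 + 3*l - 18)/(l - 7)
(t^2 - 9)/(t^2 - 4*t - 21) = (t - 3)/(t - 7)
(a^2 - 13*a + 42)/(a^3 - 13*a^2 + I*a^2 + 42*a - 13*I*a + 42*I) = 1/(a + I)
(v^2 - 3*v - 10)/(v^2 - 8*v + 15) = (v + 2)/(v - 3)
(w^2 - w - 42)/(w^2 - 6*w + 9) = (w^2 - w - 42)/(w^2 - 6*w + 9)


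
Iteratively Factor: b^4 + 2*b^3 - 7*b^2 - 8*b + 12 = (b + 3)*(b^3 - b^2 - 4*b + 4) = (b - 1)*(b + 3)*(b^2 - 4) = (b - 2)*(b - 1)*(b + 3)*(b + 2)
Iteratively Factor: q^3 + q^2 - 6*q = (q - 2)*(q^2 + 3*q) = q*(q - 2)*(q + 3)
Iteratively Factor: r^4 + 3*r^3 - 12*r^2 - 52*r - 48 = (r - 4)*(r^3 + 7*r^2 + 16*r + 12) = (r - 4)*(r + 2)*(r^2 + 5*r + 6) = (r - 4)*(r + 2)*(r + 3)*(r + 2)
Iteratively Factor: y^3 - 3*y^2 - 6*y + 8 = (y - 4)*(y^2 + y - 2) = (y - 4)*(y - 1)*(y + 2)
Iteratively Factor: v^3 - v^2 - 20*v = (v + 4)*(v^2 - 5*v) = v*(v + 4)*(v - 5)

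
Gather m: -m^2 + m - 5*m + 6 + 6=-m^2 - 4*m + 12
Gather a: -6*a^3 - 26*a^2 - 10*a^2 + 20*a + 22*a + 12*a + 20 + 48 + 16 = -6*a^3 - 36*a^2 + 54*a + 84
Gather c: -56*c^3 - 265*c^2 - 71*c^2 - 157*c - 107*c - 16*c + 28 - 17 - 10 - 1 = -56*c^3 - 336*c^2 - 280*c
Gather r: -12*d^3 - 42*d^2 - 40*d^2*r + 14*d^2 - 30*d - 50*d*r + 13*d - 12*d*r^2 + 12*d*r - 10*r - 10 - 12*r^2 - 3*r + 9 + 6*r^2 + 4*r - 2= -12*d^3 - 28*d^2 - 17*d + r^2*(-12*d - 6) + r*(-40*d^2 - 38*d - 9) - 3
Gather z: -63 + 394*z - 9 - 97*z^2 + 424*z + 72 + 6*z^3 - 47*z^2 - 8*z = 6*z^3 - 144*z^2 + 810*z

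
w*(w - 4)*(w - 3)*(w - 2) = w^4 - 9*w^3 + 26*w^2 - 24*w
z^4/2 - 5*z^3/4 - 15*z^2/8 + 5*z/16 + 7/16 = (z/2 + 1/2)*(z - 7/2)*(z - 1/2)*(z + 1/2)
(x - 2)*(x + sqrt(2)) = x^2 - 2*x + sqrt(2)*x - 2*sqrt(2)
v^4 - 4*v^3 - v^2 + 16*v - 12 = (v - 3)*(v - 2)*(v - 1)*(v + 2)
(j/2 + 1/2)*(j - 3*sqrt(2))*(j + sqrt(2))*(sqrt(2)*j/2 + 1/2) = sqrt(2)*j^4/4 - 3*j^3/4 + sqrt(2)*j^3/4 - 2*sqrt(2)*j^2 - 3*j^2/4 - 2*sqrt(2)*j - 3*j/2 - 3/2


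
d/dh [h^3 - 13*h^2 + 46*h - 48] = 3*h^2 - 26*h + 46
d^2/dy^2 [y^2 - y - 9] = 2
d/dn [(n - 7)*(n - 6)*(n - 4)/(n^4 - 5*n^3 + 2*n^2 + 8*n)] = (-n^4 + 26*n^3 - 141*n^2 + 84*n + 84)/(n^2*(n^4 - 2*n^3 - 3*n^2 + 4*n + 4))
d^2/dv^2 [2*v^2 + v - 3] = 4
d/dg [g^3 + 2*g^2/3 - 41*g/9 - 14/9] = 3*g^2 + 4*g/3 - 41/9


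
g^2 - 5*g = g*(g - 5)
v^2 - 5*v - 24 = (v - 8)*(v + 3)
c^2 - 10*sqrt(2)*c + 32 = (c - 8*sqrt(2))*(c - 2*sqrt(2))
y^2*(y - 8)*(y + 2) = y^4 - 6*y^3 - 16*y^2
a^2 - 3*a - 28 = (a - 7)*(a + 4)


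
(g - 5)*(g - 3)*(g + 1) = g^3 - 7*g^2 + 7*g + 15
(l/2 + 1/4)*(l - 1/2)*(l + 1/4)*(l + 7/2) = l^4/2 + 15*l^3/8 + 5*l^2/16 - 15*l/32 - 7/64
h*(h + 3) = h^2 + 3*h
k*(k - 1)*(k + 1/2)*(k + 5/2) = k^4 + 2*k^3 - 7*k^2/4 - 5*k/4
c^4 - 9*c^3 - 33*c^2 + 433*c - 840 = (c - 8)*(c - 5)*(c - 3)*(c + 7)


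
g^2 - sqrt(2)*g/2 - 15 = (g - 3*sqrt(2))*(g + 5*sqrt(2)/2)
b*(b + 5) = b^2 + 5*b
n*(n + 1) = n^2 + n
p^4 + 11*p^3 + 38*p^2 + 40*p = p*(p + 2)*(p + 4)*(p + 5)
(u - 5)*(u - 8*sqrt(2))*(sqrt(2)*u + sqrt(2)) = sqrt(2)*u^3 - 16*u^2 - 4*sqrt(2)*u^2 - 5*sqrt(2)*u + 64*u + 80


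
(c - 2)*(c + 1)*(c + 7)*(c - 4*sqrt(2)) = c^4 - 4*sqrt(2)*c^3 + 6*c^3 - 24*sqrt(2)*c^2 - 9*c^2 - 14*c + 36*sqrt(2)*c + 56*sqrt(2)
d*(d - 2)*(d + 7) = d^3 + 5*d^2 - 14*d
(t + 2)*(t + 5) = t^2 + 7*t + 10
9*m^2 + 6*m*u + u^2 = (3*m + u)^2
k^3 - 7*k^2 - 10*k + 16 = (k - 8)*(k - 1)*(k + 2)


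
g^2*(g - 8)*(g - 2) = g^4 - 10*g^3 + 16*g^2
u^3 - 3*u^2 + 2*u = u*(u - 2)*(u - 1)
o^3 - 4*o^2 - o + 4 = (o - 4)*(o - 1)*(o + 1)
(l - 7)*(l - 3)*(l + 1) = l^3 - 9*l^2 + 11*l + 21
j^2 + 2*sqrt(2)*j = j*(j + 2*sqrt(2))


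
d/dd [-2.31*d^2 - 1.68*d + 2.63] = -4.62*d - 1.68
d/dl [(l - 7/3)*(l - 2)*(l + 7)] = 3*l^2 + 16*l/3 - 77/3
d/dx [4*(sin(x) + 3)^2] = 8*(sin(x) + 3)*cos(x)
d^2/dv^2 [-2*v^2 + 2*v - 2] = -4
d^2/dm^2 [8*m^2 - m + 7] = 16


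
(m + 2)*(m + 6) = m^2 + 8*m + 12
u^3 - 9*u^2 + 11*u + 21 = (u - 7)*(u - 3)*(u + 1)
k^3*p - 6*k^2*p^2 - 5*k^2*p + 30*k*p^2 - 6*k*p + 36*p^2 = (k - 6)*(k - 6*p)*(k*p + p)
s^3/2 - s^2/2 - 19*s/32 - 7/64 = (s/2 + 1/4)*(s - 7/4)*(s + 1/4)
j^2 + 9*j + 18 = (j + 3)*(j + 6)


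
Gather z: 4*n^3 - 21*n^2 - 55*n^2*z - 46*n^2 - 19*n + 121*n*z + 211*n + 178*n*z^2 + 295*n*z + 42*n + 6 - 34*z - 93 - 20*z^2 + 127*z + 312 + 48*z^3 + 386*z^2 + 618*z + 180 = 4*n^3 - 67*n^2 + 234*n + 48*z^3 + z^2*(178*n + 366) + z*(-55*n^2 + 416*n + 711) + 405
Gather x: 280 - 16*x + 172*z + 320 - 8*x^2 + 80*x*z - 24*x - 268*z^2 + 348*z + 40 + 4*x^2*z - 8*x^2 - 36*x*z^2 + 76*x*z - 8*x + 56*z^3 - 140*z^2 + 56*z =x^2*(4*z - 16) + x*(-36*z^2 + 156*z - 48) + 56*z^3 - 408*z^2 + 576*z + 640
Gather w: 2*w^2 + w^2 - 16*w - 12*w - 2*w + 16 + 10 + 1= 3*w^2 - 30*w + 27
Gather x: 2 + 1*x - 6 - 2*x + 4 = -x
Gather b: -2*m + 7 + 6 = 13 - 2*m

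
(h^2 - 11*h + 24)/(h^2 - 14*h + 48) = (h - 3)/(h - 6)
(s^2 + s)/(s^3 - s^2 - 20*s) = (s + 1)/(s^2 - s - 20)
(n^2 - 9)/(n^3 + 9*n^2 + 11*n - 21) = (n - 3)/(n^2 + 6*n - 7)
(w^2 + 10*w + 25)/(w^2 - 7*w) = (w^2 + 10*w + 25)/(w*(w - 7))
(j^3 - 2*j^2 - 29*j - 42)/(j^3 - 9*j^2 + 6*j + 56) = (j + 3)/(j - 4)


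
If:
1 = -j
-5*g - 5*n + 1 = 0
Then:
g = 1/5 - n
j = -1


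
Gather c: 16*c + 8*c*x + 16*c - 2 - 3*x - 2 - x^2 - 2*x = c*(8*x + 32) - x^2 - 5*x - 4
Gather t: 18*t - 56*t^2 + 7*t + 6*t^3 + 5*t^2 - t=6*t^3 - 51*t^2 + 24*t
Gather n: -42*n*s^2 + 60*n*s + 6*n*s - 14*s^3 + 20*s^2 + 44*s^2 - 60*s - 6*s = n*(-42*s^2 + 66*s) - 14*s^3 + 64*s^2 - 66*s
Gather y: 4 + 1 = 5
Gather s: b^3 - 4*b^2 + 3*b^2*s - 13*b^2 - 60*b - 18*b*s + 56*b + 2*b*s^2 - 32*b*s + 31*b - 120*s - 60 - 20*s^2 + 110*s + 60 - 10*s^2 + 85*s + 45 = b^3 - 17*b^2 + 27*b + s^2*(2*b - 30) + s*(3*b^2 - 50*b + 75) + 45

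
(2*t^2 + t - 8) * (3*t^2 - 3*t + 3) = 6*t^4 - 3*t^3 - 21*t^2 + 27*t - 24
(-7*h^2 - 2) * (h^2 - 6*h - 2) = -7*h^4 + 42*h^3 + 12*h^2 + 12*h + 4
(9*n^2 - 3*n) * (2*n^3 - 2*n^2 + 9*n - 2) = 18*n^5 - 24*n^4 + 87*n^3 - 45*n^2 + 6*n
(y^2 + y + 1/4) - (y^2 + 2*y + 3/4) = -y - 1/2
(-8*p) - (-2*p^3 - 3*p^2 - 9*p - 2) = 2*p^3 + 3*p^2 + p + 2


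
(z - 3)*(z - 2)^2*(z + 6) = z^4 - z^3 - 26*z^2 + 84*z - 72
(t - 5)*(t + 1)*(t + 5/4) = t^3 - 11*t^2/4 - 10*t - 25/4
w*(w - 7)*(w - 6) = w^3 - 13*w^2 + 42*w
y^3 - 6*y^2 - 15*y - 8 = (y - 8)*(y + 1)^2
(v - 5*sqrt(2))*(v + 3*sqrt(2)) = v^2 - 2*sqrt(2)*v - 30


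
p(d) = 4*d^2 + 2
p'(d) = 8*d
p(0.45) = 2.81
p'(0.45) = 3.60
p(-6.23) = 157.25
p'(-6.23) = -49.84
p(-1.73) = 13.97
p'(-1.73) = -13.84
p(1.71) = 13.70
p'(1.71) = 13.68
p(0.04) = 2.01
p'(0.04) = 0.32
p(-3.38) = 47.70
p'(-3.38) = -27.04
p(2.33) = 23.72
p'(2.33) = 18.64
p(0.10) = 2.04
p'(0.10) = 0.80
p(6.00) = 146.00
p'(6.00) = 48.00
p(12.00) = 578.00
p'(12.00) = 96.00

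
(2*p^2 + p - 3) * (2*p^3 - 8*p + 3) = 4*p^5 + 2*p^4 - 22*p^3 - 2*p^2 + 27*p - 9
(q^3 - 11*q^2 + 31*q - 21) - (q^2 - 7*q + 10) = q^3 - 12*q^2 + 38*q - 31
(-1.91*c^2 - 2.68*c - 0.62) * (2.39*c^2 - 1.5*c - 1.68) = -4.5649*c^4 - 3.5402*c^3 + 5.747*c^2 + 5.4324*c + 1.0416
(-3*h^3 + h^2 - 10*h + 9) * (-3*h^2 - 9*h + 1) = 9*h^5 + 24*h^4 + 18*h^3 + 64*h^2 - 91*h + 9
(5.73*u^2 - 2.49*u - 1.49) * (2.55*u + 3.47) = 14.6115*u^3 + 13.5336*u^2 - 12.4398*u - 5.1703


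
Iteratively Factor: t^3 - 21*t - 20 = (t - 5)*(t^2 + 5*t + 4) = (t - 5)*(t + 1)*(t + 4)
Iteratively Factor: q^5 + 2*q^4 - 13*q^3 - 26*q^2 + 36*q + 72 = (q - 2)*(q^4 + 4*q^3 - 5*q^2 - 36*q - 36) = (q - 2)*(q + 2)*(q^3 + 2*q^2 - 9*q - 18) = (q - 2)*(q + 2)^2*(q^2 - 9) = (q - 3)*(q - 2)*(q + 2)^2*(q + 3)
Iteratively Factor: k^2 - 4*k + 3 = (k - 3)*(k - 1)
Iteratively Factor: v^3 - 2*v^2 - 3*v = (v)*(v^2 - 2*v - 3) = v*(v + 1)*(v - 3)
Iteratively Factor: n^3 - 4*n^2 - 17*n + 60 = (n - 5)*(n^2 + n - 12) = (n - 5)*(n - 3)*(n + 4)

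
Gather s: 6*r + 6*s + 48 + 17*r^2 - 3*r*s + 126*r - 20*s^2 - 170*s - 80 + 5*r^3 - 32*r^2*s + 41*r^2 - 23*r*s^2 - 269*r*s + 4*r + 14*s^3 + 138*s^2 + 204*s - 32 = 5*r^3 + 58*r^2 + 136*r + 14*s^3 + s^2*(118 - 23*r) + s*(-32*r^2 - 272*r + 40) - 64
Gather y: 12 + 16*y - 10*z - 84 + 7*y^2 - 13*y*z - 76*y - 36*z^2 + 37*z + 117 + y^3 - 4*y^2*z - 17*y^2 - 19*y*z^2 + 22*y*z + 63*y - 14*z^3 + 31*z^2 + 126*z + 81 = y^3 + y^2*(-4*z - 10) + y*(-19*z^2 + 9*z + 3) - 14*z^3 - 5*z^2 + 153*z + 126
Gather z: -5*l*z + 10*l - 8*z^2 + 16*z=10*l - 8*z^2 + z*(16 - 5*l)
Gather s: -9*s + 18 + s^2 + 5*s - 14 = s^2 - 4*s + 4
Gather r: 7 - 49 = -42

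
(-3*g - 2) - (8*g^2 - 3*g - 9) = 7 - 8*g^2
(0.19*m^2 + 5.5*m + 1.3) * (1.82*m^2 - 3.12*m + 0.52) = 0.3458*m^4 + 9.4172*m^3 - 14.6952*m^2 - 1.196*m + 0.676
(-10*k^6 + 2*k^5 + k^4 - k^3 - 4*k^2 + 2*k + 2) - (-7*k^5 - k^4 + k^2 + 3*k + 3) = -10*k^6 + 9*k^5 + 2*k^4 - k^3 - 5*k^2 - k - 1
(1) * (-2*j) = -2*j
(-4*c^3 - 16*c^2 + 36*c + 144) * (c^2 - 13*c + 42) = -4*c^5 + 36*c^4 + 76*c^3 - 996*c^2 - 360*c + 6048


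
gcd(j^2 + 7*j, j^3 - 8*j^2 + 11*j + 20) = 1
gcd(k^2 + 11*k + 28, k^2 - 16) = k + 4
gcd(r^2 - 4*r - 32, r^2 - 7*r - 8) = r - 8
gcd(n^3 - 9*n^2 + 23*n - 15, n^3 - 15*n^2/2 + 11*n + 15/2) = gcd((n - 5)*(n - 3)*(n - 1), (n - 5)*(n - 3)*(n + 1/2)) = n^2 - 8*n + 15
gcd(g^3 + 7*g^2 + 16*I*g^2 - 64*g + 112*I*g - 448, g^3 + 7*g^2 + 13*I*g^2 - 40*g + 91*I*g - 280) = g^2 + g*(7 + 8*I) + 56*I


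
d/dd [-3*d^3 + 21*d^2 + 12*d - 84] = -9*d^2 + 42*d + 12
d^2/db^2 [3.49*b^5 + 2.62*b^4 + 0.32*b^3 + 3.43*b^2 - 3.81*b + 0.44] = 69.8*b^3 + 31.44*b^2 + 1.92*b + 6.86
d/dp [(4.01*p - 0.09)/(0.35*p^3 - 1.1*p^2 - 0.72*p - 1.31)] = (-2.807*p^3 + 4.5055*p^2 - 0.198*p - 5.3179)/(0.1225*p^6 - 0.77*p^5 + 0.706*p^4 + 0.667*p^3 + 3.4004*p^2 + 1.8864*p + 1.7161)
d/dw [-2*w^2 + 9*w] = 9 - 4*w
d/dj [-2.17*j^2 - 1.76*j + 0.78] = -4.34*j - 1.76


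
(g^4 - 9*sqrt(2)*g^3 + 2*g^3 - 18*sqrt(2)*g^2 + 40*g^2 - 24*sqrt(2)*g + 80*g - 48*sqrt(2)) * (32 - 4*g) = -4*g^5 + 24*g^4 + 36*sqrt(2)*g^4 - 216*sqrt(2)*g^3 - 96*g^3 - 480*sqrt(2)*g^2 + 960*g^2 - 576*sqrt(2)*g + 2560*g - 1536*sqrt(2)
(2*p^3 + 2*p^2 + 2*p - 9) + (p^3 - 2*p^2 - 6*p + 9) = 3*p^3 - 4*p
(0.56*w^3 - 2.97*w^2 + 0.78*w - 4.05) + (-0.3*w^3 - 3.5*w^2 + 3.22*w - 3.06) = 0.26*w^3 - 6.47*w^2 + 4.0*w - 7.11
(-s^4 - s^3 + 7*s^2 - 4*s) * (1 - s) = s^5 - 8*s^3 + 11*s^2 - 4*s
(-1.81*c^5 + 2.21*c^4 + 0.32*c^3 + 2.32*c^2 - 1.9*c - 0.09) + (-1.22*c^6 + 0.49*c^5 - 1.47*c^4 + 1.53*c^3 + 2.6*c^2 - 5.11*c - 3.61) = -1.22*c^6 - 1.32*c^5 + 0.74*c^4 + 1.85*c^3 + 4.92*c^2 - 7.01*c - 3.7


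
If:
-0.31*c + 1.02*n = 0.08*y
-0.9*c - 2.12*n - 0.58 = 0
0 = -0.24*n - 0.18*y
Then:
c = -0.39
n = -0.11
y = 0.14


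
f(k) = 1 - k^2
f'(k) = -2*k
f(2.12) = -3.49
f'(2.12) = -4.24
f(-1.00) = 0.00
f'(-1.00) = 2.00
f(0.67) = 0.55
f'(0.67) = -1.34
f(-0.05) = 1.00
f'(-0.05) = 0.10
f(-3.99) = -14.92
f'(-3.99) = 7.98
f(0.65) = 0.58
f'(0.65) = -1.30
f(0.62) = 0.62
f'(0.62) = -1.24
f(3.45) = -10.90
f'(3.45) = -6.90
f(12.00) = -143.00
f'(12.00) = -24.00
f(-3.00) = -8.00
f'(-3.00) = 6.00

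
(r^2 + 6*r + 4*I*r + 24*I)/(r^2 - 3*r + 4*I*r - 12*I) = (r + 6)/(r - 3)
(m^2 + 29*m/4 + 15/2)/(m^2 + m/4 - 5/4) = (m + 6)/(m - 1)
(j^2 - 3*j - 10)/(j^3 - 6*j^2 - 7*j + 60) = (j + 2)/(j^2 - j - 12)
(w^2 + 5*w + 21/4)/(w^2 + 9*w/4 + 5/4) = (4*w^2 + 20*w + 21)/(4*w^2 + 9*w + 5)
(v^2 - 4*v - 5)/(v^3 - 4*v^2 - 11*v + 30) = (v + 1)/(v^2 + v - 6)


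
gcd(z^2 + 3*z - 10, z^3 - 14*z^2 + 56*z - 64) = z - 2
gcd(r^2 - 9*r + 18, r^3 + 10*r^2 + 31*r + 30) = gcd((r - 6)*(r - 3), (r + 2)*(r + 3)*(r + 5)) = 1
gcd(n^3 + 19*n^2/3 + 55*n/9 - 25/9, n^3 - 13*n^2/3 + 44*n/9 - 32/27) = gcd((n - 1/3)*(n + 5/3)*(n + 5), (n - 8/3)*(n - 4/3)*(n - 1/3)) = n - 1/3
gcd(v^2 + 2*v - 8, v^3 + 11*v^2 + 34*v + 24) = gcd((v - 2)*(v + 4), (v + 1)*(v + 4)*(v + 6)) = v + 4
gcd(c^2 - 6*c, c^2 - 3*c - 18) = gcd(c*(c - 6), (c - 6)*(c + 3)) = c - 6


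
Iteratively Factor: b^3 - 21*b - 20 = (b + 4)*(b^2 - 4*b - 5) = (b - 5)*(b + 4)*(b + 1)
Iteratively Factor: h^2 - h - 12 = (h - 4)*(h + 3)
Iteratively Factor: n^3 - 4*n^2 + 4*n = (n)*(n^2 - 4*n + 4) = n*(n - 2)*(n - 2)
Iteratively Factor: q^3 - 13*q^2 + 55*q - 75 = (q - 5)*(q^2 - 8*q + 15) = (q - 5)^2*(q - 3)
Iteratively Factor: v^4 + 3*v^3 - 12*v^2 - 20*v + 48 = (v - 2)*(v^3 + 5*v^2 - 2*v - 24) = (v - 2)*(v + 4)*(v^2 + v - 6) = (v - 2)^2*(v + 4)*(v + 3)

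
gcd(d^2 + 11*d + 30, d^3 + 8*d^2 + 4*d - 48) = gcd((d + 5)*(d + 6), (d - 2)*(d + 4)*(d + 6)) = d + 6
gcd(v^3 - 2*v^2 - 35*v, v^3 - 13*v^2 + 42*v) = v^2 - 7*v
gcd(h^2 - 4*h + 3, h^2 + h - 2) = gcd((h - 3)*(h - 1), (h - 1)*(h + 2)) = h - 1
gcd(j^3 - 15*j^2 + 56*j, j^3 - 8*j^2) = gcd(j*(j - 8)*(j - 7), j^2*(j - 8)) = j^2 - 8*j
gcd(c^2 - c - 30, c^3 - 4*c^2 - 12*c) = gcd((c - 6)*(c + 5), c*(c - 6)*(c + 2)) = c - 6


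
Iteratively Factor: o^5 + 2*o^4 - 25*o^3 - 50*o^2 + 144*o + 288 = (o + 2)*(o^4 - 25*o^2 + 144) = (o - 3)*(o + 2)*(o^3 + 3*o^2 - 16*o - 48) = (o - 4)*(o - 3)*(o + 2)*(o^2 + 7*o + 12) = (o - 4)*(o - 3)*(o + 2)*(o + 3)*(o + 4)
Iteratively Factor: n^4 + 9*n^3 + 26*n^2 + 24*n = (n + 3)*(n^3 + 6*n^2 + 8*n) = (n + 2)*(n + 3)*(n^2 + 4*n) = (n + 2)*(n + 3)*(n + 4)*(n)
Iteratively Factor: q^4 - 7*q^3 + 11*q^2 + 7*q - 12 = (q - 3)*(q^3 - 4*q^2 - q + 4) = (q - 3)*(q - 1)*(q^2 - 3*q - 4) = (q - 4)*(q - 3)*(q - 1)*(q + 1)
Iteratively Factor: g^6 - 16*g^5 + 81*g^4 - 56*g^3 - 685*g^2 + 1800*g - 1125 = (g + 3)*(g^5 - 19*g^4 + 138*g^3 - 470*g^2 + 725*g - 375) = (g - 5)*(g + 3)*(g^4 - 14*g^3 + 68*g^2 - 130*g + 75) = (g - 5)^2*(g + 3)*(g^3 - 9*g^2 + 23*g - 15) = (g - 5)^2*(g - 1)*(g + 3)*(g^2 - 8*g + 15) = (g - 5)^3*(g - 1)*(g + 3)*(g - 3)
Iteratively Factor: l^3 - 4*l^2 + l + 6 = (l - 2)*(l^2 - 2*l - 3) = (l - 2)*(l + 1)*(l - 3)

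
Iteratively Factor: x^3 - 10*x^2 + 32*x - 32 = (x - 4)*(x^2 - 6*x + 8) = (x - 4)*(x - 2)*(x - 4)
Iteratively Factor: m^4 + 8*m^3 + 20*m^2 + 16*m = (m + 2)*(m^3 + 6*m^2 + 8*m) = (m + 2)*(m + 4)*(m^2 + 2*m) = m*(m + 2)*(m + 4)*(m + 2)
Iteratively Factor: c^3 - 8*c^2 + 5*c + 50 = (c - 5)*(c^2 - 3*c - 10) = (c - 5)^2*(c + 2)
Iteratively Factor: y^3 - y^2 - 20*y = (y + 4)*(y^2 - 5*y) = y*(y + 4)*(y - 5)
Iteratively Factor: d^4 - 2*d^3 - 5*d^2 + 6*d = (d)*(d^3 - 2*d^2 - 5*d + 6) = d*(d + 2)*(d^2 - 4*d + 3) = d*(d - 3)*(d + 2)*(d - 1)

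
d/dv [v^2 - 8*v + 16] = 2*v - 8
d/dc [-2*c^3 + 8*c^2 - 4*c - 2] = -6*c^2 + 16*c - 4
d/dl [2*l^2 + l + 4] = 4*l + 1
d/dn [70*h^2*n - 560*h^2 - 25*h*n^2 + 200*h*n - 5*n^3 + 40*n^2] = 70*h^2 - 50*h*n + 200*h - 15*n^2 + 80*n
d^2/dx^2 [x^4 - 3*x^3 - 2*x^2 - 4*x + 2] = 12*x^2 - 18*x - 4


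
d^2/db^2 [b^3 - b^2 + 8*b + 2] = 6*b - 2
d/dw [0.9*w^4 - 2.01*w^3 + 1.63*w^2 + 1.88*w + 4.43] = 3.6*w^3 - 6.03*w^2 + 3.26*w + 1.88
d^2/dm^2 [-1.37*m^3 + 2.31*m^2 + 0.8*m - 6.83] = 4.62 - 8.22*m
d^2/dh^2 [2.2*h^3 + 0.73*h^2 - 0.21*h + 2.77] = 13.2*h + 1.46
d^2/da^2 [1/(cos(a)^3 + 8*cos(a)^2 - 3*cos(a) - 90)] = (9*sin(a)^6 - 88*sin(a)^4*cos(a) - 265*sin(a)^4 + 3026*sin(a)^2 + 329*cos(a)/2 - 393*cos(3*a)/2 - 1312)/((cos(a) - 3)^3*(cos(a) + 5)^3*(cos(a) + 6)^3)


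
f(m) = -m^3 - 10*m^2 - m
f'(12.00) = -673.00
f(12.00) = -3180.00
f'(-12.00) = -193.00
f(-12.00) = 300.00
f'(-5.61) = 16.78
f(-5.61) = -132.55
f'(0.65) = -15.27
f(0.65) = -5.15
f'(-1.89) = 26.08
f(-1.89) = -27.08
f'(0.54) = -12.67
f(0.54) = -3.61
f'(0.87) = -20.67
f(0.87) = -9.10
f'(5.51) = -202.28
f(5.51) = -476.40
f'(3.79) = -119.89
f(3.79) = -201.87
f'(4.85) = -168.57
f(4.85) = -354.16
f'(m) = -3*m^2 - 20*m - 1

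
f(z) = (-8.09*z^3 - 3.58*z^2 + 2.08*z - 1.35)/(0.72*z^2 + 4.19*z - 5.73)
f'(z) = (-1.44*z - 4.19)*(-8.09*z^3 - 3.58*z^2 + 2.08*z - 1.35)/(0.72*z^2 + 4.19*z - 5.73)^2 + (-24.27*z^2 - 7.16*z + 2.08)/(0.72*z^2 + 4.19*z - 5.73)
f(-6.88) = -5141.29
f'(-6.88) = 63999.22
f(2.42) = -15.29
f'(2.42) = -4.64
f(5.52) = -37.11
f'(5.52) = -8.30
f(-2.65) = -10.07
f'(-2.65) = 12.36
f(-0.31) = 0.30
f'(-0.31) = -0.12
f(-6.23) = -463.67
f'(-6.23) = 800.38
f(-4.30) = -54.31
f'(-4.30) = 50.28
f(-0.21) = 0.28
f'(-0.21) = -0.21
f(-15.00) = 283.30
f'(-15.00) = -4.49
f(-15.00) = 283.30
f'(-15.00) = -4.49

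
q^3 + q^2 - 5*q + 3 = (q - 1)^2*(q + 3)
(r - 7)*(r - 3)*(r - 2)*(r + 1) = r^4 - 11*r^3 + 29*r^2 - r - 42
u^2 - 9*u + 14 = (u - 7)*(u - 2)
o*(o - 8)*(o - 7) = o^3 - 15*o^2 + 56*o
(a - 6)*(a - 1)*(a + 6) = a^3 - a^2 - 36*a + 36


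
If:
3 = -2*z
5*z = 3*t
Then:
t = -5/2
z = -3/2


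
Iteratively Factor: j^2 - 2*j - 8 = (j + 2)*(j - 4)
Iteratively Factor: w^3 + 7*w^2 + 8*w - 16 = (w - 1)*(w^2 + 8*w + 16) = (w - 1)*(w + 4)*(w + 4)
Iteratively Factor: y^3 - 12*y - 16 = (y + 2)*(y^2 - 2*y - 8) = (y + 2)^2*(y - 4)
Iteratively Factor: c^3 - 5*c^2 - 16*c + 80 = (c + 4)*(c^2 - 9*c + 20) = (c - 4)*(c + 4)*(c - 5)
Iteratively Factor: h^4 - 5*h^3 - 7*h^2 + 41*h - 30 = (h - 5)*(h^3 - 7*h + 6) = (h - 5)*(h - 2)*(h^2 + 2*h - 3) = (h - 5)*(h - 2)*(h + 3)*(h - 1)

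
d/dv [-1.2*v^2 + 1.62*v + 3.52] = 1.62 - 2.4*v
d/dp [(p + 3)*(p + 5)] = 2*p + 8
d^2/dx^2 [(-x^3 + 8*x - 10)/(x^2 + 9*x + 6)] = 2*(-67*x^3 - 192*x^2 - 522*x - 1182)/(x^6 + 27*x^5 + 261*x^4 + 1053*x^3 + 1566*x^2 + 972*x + 216)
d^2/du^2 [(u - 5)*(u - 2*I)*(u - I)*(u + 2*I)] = 12*u^2 + 6*u*(-5 - I) + 8 + 10*I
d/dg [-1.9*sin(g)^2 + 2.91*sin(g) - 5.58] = (2.91 - 3.8*sin(g))*cos(g)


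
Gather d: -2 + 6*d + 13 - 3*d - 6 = 3*d + 5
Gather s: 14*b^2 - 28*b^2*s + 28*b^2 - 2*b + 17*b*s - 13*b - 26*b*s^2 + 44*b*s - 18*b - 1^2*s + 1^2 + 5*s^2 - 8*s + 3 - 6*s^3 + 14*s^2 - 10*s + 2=42*b^2 - 33*b - 6*s^3 + s^2*(19 - 26*b) + s*(-28*b^2 + 61*b - 19) + 6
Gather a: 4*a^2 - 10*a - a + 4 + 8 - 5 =4*a^2 - 11*a + 7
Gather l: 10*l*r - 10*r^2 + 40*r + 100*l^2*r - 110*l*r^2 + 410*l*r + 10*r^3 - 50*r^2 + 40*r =100*l^2*r + l*(-110*r^2 + 420*r) + 10*r^3 - 60*r^2 + 80*r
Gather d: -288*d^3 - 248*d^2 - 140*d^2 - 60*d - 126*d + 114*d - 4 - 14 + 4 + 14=-288*d^3 - 388*d^2 - 72*d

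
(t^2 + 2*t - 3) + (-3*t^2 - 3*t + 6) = -2*t^2 - t + 3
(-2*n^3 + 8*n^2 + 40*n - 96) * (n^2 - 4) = -2*n^5 + 8*n^4 + 48*n^3 - 128*n^2 - 160*n + 384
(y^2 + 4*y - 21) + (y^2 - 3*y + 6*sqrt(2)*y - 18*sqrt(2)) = 2*y^2 + y + 6*sqrt(2)*y - 18*sqrt(2) - 21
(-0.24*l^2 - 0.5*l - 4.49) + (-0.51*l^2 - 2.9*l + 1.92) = -0.75*l^2 - 3.4*l - 2.57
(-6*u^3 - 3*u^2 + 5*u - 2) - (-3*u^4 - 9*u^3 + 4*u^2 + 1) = 3*u^4 + 3*u^3 - 7*u^2 + 5*u - 3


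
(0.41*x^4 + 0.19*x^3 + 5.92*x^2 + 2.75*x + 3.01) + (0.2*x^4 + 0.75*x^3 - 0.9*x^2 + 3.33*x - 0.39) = 0.61*x^4 + 0.94*x^3 + 5.02*x^2 + 6.08*x + 2.62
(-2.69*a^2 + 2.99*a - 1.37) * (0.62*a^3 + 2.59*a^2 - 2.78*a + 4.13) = -1.6678*a^5 - 5.1133*a^4 + 14.3729*a^3 - 22.9702*a^2 + 16.1573*a - 5.6581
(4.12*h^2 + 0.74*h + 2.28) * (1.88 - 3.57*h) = -14.7084*h^3 + 5.1038*h^2 - 6.7484*h + 4.2864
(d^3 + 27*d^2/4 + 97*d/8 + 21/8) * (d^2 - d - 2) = d^5 + 23*d^4/4 + 27*d^3/8 - 23*d^2 - 215*d/8 - 21/4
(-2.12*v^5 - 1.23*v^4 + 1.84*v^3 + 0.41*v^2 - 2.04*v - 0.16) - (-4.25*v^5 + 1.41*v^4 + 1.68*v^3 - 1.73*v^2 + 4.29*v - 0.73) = 2.13*v^5 - 2.64*v^4 + 0.16*v^3 + 2.14*v^2 - 6.33*v + 0.57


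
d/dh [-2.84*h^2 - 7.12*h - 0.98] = -5.68*h - 7.12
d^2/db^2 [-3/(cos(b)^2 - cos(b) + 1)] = 3*(-4*sin(b)^4 - sin(b)^2 - 19*cos(b)/4 + 3*cos(3*b)/4 + 5)/(sin(b)^2 + cos(b) - 2)^3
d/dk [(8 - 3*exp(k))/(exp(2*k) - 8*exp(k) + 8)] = (3*exp(2*k) - 16*exp(k) + 40)*exp(k)/(exp(4*k) - 16*exp(3*k) + 80*exp(2*k) - 128*exp(k) + 64)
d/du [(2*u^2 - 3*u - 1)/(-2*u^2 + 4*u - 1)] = (2*u^2 - 8*u + 7)/(4*u^4 - 16*u^3 + 20*u^2 - 8*u + 1)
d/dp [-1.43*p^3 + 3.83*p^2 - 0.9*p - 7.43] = -4.29*p^2 + 7.66*p - 0.9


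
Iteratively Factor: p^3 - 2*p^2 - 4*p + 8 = (p + 2)*(p^2 - 4*p + 4) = (p - 2)*(p + 2)*(p - 2)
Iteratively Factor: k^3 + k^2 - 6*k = (k + 3)*(k^2 - 2*k) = k*(k + 3)*(k - 2)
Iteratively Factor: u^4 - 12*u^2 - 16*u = (u + 2)*(u^3 - 2*u^2 - 8*u) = (u + 2)^2*(u^2 - 4*u) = (u - 4)*(u + 2)^2*(u)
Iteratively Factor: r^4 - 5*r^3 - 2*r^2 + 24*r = (r + 2)*(r^3 - 7*r^2 + 12*r) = (r - 4)*(r + 2)*(r^2 - 3*r) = (r - 4)*(r - 3)*(r + 2)*(r)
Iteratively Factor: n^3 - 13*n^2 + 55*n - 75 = (n - 3)*(n^2 - 10*n + 25) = (n - 5)*(n - 3)*(n - 5)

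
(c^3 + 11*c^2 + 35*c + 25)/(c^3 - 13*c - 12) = (c^2 + 10*c + 25)/(c^2 - c - 12)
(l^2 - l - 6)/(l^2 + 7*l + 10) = (l - 3)/(l + 5)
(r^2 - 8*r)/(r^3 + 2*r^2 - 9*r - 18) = r*(r - 8)/(r^3 + 2*r^2 - 9*r - 18)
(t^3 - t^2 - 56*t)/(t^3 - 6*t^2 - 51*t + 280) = t/(t - 5)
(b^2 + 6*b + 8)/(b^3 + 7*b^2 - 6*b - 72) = (b + 2)/(b^2 + 3*b - 18)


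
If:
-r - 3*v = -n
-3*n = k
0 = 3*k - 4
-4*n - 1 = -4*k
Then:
No Solution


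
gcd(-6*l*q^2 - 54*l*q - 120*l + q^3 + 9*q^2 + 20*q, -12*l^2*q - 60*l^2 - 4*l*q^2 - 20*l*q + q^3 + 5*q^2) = -6*l*q - 30*l + q^2 + 5*q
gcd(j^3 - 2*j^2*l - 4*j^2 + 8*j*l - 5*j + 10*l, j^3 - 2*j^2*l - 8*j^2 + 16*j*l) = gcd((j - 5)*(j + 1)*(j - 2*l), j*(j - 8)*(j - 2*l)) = j - 2*l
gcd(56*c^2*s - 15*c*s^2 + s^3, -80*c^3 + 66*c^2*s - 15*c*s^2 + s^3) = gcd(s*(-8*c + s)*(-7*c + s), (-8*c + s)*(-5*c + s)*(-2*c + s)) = -8*c + s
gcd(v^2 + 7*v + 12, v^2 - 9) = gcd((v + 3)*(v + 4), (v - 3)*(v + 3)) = v + 3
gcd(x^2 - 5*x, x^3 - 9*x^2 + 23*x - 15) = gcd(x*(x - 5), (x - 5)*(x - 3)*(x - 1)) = x - 5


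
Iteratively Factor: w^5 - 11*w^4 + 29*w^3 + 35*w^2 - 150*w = (w - 5)*(w^4 - 6*w^3 - w^2 + 30*w) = w*(w - 5)*(w^3 - 6*w^2 - w + 30) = w*(w - 5)*(w - 3)*(w^2 - 3*w - 10) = w*(w - 5)^2*(w - 3)*(w + 2)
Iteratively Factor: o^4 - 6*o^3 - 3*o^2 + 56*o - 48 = (o - 4)*(o^3 - 2*o^2 - 11*o + 12) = (o - 4)*(o + 3)*(o^2 - 5*o + 4) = (o - 4)^2*(o + 3)*(o - 1)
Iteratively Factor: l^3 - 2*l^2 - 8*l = (l + 2)*(l^2 - 4*l) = (l - 4)*(l + 2)*(l)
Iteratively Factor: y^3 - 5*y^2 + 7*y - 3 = (y - 1)*(y^2 - 4*y + 3) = (y - 1)^2*(y - 3)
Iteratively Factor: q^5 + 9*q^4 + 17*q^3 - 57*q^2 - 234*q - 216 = (q + 4)*(q^4 + 5*q^3 - 3*q^2 - 45*q - 54) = (q + 3)*(q + 4)*(q^3 + 2*q^2 - 9*q - 18) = (q + 3)^2*(q + 4)*(q^2 - q - 6) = (q - 3)*(q + 3)^2*(q + 4)*(q + 2)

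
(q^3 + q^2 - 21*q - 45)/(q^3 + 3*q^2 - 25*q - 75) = (q + 3)/(q + 5)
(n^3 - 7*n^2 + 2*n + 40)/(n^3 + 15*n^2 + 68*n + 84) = (n^2 - 9*n + 20)/(n^2 + 13*n + 42)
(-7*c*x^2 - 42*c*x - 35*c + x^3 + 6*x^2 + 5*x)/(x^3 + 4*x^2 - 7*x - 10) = (-7*c + x)/(x - 2)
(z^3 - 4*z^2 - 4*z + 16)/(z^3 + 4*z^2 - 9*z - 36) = (z^3 - 4*z^2 - 4*z + 16)/(z^3 + 4*z^2 - 9*z - 36)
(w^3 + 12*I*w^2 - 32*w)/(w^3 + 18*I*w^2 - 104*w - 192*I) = w/(w + 6*I)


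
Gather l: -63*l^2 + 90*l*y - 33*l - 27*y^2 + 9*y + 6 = -63*l^2 + l*(90*y - 33) - 27*y^2 + 9*y + 6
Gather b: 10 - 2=8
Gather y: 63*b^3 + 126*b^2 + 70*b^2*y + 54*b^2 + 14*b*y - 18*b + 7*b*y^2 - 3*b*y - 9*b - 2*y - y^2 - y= 63*b^3 + 180*b^2 - 27*b + y^2*(7*b - 1) + y*(70*b^2 + 11*b - 3)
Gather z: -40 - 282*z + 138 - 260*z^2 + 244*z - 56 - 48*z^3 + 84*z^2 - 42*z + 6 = -48*z^3 - 176*z^2 - 80*z + 48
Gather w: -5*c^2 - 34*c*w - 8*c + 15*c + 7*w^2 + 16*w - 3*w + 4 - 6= -5*c^2 + 7*c + 7*w^2 + w*(13 - 34*c) - 2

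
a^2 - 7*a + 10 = (a - 5)*(a - 2)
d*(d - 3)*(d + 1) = d^3 - 2*d^2 - 3*d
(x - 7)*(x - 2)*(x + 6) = x^3 - 3*x^2 - 40*x + 84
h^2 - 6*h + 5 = (h - 5)*(h - 1)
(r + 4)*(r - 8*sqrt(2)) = r^2 - 8*sqrt(2)*r + 4*r - 32*sqrt(2)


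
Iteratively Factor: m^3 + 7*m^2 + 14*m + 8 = (m + 2)*(m^2 + 5*m + 4) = (m + 1)*(m + 2)*(m + 4)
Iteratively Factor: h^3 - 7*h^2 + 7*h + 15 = (h - 5)*(h^2 - 2*h - 3) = (h - 5)*(h + 1)*(h - 3)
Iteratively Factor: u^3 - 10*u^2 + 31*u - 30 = (u - 2)*(u^2 - 8*u + 15) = (u - 5)*(u - 2)*(u - 3)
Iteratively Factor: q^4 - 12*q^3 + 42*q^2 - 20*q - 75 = (q - 5)*(q^3 - 7*q^2 + 7*q + 15) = (q - 5)*(q - 3)*(q^2 - 4*q - 5) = (q - 5)*(q - 3)*(q + 1)*(q - 5)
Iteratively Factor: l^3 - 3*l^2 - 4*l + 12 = (l + 2)*(l^2 - 5*l + 6) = (l - 3)*(l + 2)*(l - 2)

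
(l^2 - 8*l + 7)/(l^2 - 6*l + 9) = (l^2 - 8*l + 7)/(l^2 - 6*l + 9)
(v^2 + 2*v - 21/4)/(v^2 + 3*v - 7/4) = (2*v - 3)/(2*v - 1)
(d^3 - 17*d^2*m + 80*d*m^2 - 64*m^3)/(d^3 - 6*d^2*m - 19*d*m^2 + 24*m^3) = (d - 8*m)/(d + 3*m)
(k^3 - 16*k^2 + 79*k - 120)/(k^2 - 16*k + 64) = (k^2 - 8*k + 15)/(k - 8)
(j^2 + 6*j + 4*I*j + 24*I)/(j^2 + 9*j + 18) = (j + 4*I)/(j + 3)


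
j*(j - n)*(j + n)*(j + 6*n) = j^4 + 6*j^3*n - j^2*n^2 - 6*j*n^3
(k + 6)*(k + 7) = k^2 + 13*k + 42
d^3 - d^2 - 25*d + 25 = (d - 5)*(d - 1)*(d + 5)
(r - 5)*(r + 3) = r^2 - 2*r - 15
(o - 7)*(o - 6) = o^2 - 13*o + 42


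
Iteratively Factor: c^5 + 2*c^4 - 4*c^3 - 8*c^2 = (c - 2)*(c^4 + 4*c^3 + 4*c^2) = c*(c - 2)*(c^3 + 4*c^2 + 4*c) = c*(c - 2)*(c + 2)*(c^2 + 2*c) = c*(c - 2)*(c + 2)^2*(c)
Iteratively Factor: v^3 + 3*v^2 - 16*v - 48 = (v + 4)*(v^2 - v - 12) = (v + 3)*(v + 4)*(v - 4)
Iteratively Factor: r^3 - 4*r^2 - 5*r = (r)*(r^2 - 4*r - 5) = r*(r - 5)*(r + 1)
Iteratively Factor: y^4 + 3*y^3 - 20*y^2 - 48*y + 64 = (y + 4)*(y^3 - y^2 - 16*y + 16) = (y + 4)^2*(y^2 - 5*y + 4) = (y - 4)*(y + 4)^2*(y - 1)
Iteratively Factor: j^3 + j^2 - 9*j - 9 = (j - 3)*(j^2 + 4*j + 3) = (j - 3)*(j + 3)*(j + 1)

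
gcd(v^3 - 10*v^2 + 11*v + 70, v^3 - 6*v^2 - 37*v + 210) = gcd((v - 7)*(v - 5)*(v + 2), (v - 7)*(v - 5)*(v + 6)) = v^2 - 12*v + 35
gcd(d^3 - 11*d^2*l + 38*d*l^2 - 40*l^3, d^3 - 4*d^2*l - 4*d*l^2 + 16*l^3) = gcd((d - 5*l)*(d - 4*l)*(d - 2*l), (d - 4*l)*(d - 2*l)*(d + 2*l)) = d^2 - 6*d*l + 8*l^2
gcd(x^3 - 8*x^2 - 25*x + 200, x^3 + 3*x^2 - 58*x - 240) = x^2 - 3*x - 40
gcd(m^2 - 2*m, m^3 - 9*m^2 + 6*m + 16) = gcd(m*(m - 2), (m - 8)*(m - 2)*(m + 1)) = m - 2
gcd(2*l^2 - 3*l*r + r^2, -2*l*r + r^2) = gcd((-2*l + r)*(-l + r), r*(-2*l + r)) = -2*l + r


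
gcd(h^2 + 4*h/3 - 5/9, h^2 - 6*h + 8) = 1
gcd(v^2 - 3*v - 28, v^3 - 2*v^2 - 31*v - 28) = v^2 - 3*v - 28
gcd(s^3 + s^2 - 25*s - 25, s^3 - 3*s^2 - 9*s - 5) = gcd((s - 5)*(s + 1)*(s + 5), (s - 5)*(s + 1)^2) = s^2 - 4*s - 5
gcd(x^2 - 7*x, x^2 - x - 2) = 1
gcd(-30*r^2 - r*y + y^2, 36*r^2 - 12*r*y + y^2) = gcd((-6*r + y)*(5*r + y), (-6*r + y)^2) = -6*r + y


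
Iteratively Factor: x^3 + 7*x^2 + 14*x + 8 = (x + 4)*(x^2 + 3*x + 2) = (x + 2)*(x + 4)*(x + 1)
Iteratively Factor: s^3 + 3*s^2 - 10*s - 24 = (s + 2)*(s^2 + s - 12) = (s + 2)*(s + 4)*(s - 3)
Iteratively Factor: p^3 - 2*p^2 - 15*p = (p - 5)*(p^2 + 3*p) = (p - 5)*(p + 3)*(p)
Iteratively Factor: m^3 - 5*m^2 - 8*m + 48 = (m - 4)*(m^2 - m - 12) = (m - 4)*(m + 3)*(m - 4)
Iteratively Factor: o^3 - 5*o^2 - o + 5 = (o + 1)*(o^2 - 6*o + 5) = (o - 1)*(o + 1)*(o - 5)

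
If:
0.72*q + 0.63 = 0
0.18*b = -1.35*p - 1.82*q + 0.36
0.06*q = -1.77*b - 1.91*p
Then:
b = -1.79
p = 1.68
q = -0.88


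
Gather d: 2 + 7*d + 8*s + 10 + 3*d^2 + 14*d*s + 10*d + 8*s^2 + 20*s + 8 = 3*d^2 + d*(14*s + 17) + 8*s^2 + 28*s + 20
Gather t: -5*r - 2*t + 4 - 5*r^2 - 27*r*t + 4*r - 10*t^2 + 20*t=-5*r^2 - r - 10*t^2 + t*(18 - 27*r) + 4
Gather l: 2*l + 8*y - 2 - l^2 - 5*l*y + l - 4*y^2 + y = -l^2 + l*(3 - 5*y) - 4*y^2 + 9*y - 2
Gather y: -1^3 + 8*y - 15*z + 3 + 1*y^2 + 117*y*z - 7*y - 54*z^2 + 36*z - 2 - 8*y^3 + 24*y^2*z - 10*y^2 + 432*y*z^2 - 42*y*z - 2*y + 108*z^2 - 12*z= -8*y^3 + y^2*(24*z - 9) + y*(432*z^2 + 75*z - 1) + 54*z^2 + 9*z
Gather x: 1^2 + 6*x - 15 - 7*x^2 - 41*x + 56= -7*x^2 - 35*x + 42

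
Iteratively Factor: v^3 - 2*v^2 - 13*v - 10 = (v - 5)*(v^2 + 3*v + 2) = (v - 5)*(v + 1)*(v + 2)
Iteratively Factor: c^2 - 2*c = (c)*(c - 2)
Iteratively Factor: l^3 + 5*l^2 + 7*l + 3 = (l + 1)*(l^2 + 4*l + 3) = (l + 1)^2*(l + 3)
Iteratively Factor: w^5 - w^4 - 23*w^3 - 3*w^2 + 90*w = (w - 5)*(w^4 + 4*w^3 - 3*w^2 - 18*w) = w*(w - 5)*(w^3 + 4*w^2 - 3*w - 18) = w*(w - 5)*(w + 3)*(w^2 + w - 6) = w*(w - 5)*(w + 3)^2*(w - 2)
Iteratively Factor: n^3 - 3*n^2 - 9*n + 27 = (n - 3)*(n^2 - 9) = (n - 3)*(n + 3)*(n - 3)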